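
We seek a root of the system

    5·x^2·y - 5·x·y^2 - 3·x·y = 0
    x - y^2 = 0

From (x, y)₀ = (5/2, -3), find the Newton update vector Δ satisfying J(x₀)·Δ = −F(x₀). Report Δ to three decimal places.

At (5/2, -3): F = (-183.750, -6.500).
Jacobian J = [[10·x·y - 5·y^2 - 3·y, 5·x^2 - 10·x·y - 3·x], [1, -2·y]].
At the point, J = [[-111.000, 98.750], [1.000, 6.000]] (det J = -764.750).
Solving J·Δ = −F gives Δ = (-0.602, 1.184).

(-0.602, 1.184)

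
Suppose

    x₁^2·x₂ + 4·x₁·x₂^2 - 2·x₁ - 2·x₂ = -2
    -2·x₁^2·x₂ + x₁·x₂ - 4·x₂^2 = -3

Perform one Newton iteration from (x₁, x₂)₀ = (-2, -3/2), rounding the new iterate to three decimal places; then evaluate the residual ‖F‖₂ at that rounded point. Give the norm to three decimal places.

4.232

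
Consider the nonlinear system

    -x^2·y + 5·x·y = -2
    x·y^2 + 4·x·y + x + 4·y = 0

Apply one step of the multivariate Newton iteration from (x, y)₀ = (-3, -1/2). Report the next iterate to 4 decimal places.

At (-3, -1/2): F = (14.0000, 0.2500).
Jacobian J = [[-2·x·y + 5·y, -x^2 + 5·x], [y^2 + 4·y + 1, 2·x·y + 4·x + 4]].
At the point, J = [[-5.5000, -24.0000], [-0.7500, -5.0000]] (det J = 9.5000).
Solving J·Δ = −F gives Δ = (6.7368, -0.9605).
Then the next iterate is (x, y)₁ = (3.7368, -1.4605).

(3.7368, -1.4605)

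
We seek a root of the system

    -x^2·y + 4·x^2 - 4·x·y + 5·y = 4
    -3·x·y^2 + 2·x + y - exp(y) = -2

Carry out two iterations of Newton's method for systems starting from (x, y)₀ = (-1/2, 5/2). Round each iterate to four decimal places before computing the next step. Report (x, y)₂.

(0.1775, 0.9975)

At (-1/2, 5/2): F = (13.8750, 0.692506).
Jacobian J = [[-2·x·y + 8·x - 4·y, -x^2 - 4·x + 5], [-3·y^2 + 2, -6·x·y - exp(y) + 1]].
At the point, J = [[-11.5000, 6.7500], [-16.7500, -3.682494]] (det J = 155.411181).
Solving J·Δ = −F gives Δ = (0.3588, -1.4442).
Then the next iterate is (x, y)₁ = (-0.1412, 1.0558).
Round to (-0.1412, 1.0558) and repeat: F = (1.934016, 0.371319), J = [[-5.054642, 5.544863], [-1.344141, -0.979800]].
Δ = (0.3187, -0.0583), so (x, y)₂ = (0.1775, 0.9975).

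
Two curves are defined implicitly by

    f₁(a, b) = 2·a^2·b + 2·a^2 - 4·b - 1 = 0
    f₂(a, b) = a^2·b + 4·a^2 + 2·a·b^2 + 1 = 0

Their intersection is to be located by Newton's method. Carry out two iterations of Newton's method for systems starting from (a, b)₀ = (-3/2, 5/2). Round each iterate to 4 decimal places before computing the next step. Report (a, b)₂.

(-1.2299, 2.0331)

At (-3/2, 5/2): F = (4.7500, -3.1250).
Jacobian J = [[4·a·b + 4·a, 2·a^2 - 4], [2·a·b + 8·a + 2·b^2, a^2 + 4·a·b]].
At the point, J = [[-21.0000, 0.5000], [-7.0000, -12.7500]] (det J = 271.2500).
Solving J·Δ = −F gives Δ = (0.2175, -0.3645).
Then the next iterate is (a, b)₁ = (-1.2825, 2.1355).
Round to (-1.2825, 2.1355) and repeat: F = (0.772580, -0.605615), J = [[-16.085115, -0.710387], [-6.616837, -9.310309]].
Δ = (0.0526, -0.1024), so (a, b)₂ = (-1.2299, 2.0331).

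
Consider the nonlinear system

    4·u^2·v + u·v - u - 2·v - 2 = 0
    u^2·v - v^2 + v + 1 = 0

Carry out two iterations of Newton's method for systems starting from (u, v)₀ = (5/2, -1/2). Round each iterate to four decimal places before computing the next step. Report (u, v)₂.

(-0.0795, -0.6773)

At (5/2, -1/2): F = (-17.2500, -2.8750).
Jacobian J = [[8·u·v + v - 1, 4·u^2 + u - 2], [2·u·v, u^2 - 2·v + 1]].
At the point, J = [[-11.5000, 25.5000], [-2.5000, 8.2500]] (det J = -31.1250).
Solving J·Δ = −F gives Δ = (-2.2169, -0.3233).
Then the next iterate is (u, v)₁ = (0.2831, -0.8233).
Round to (0.2831, -0.8233) and repeat: F = (-1.133512, -0.567107), J = [[-3.687910, -1.396318], [-0.466152, 2.726746]].
Δ = (-0.3626, 0.1460), so (u, v)₂ = (-0.0795, -0.6773).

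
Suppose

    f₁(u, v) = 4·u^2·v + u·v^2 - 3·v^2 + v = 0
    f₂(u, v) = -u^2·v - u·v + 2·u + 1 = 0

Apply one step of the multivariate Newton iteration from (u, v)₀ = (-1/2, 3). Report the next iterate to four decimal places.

At (-1/2, 3): F = (-25.5000, 0.7500).
Jacobian J = [[8·u·v + v^2, 4·u^2 + 2·u·v - 6·v + 1], [-2·u·v - v + 2, -u^2 - u]].
At the point, J = [[-3.0000, -19.0000], [2.0000, 0.2500]] (det J = 37.2500).
Solving J·Δ = −F gives Δ = (-0.2114, -1.3087).
Then the next iterate is (u, v)₁ = (-0.7114, 1.6913).

(-0.7114, 1.6913)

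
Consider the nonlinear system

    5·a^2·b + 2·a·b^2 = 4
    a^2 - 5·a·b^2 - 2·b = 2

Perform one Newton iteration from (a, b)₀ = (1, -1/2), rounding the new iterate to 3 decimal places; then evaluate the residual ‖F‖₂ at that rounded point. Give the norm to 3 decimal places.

4.599

At (1, -1/2): F = (-6.000, -1.250).
Jacobian J = [[10·a·b + 2·b^2, 5·a^2 + 4·a·b], [2·a - 5·b^2, -10·a·b - 2]].
At the point, J = [[-4.500, 3.000], [0.750, 3.000]] (det J = -15.750).
Solving J·Δ = −F gives Δ = (-0.905, 0.643).
Then the next iterate is (a, b)₁ = (0.095, 0.143).
Re-evaluating at (0.095, 0.143): F = (-3.98966, -2.28669), so ‖F‖₂ = 4.599.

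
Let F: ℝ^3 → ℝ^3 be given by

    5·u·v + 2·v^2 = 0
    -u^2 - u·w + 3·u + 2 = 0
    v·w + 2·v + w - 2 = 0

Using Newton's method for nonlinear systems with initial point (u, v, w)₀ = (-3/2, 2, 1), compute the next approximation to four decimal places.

At (-3/2, 2, 1): F = (-7.0000, -3.2500, 5.0000).
Jacobian J = [[5·v, 5·u + 4·v, 0], [-2·u - w + 3, 0, -u], [0, w + 2, v + 1]].
At the point, J = [[10.0000, 0.5000, 0.0000], [5.0000, 0.0000, 1.5000], [0.0000, 3.0000, 3.0000]] (det J = -52.5000).
Solving J·Δ = −F gives Δ = (0.7643, -1.2857, -0.3810).
Then the next iterate is (u, v, w)₁ = (-0.7357, 0.7143, 0.6190).

(-0.7357, 0.7143, 0.6190)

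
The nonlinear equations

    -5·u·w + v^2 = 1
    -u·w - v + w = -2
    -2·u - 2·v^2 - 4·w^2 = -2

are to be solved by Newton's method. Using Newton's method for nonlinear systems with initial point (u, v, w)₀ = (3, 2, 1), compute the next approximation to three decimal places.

(5.424, 1.212, -0.818)

At (3, 2, 1): F = (-12.000, -2.000, -16.000).
Jacobian J = [[-5·w, 2·v, -5·u], [-w, -1, -u + 1], [-2, -4·v, -8·w]].
At the point, J = [[-5.000, 4.000, -15.000], [-1.000, -1.000, -2.000], [-2.000, -8.000, -8.000]] (det J = -66.000).
Solving J·Δ = −F gives Δ = (2.424, -0.788, -1.818).
Then the next iterate is (u, v, w)₁ = (5.424, 1.212, -0.818).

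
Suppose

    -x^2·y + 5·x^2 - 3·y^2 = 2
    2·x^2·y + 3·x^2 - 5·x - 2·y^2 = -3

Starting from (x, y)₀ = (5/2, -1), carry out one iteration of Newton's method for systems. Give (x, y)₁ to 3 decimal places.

At (5/2, -1): F = (32.500, -5.250).
Jacobian J = [[-2·x·y + 10·x, -x^2 - 6·y], [4·x·y + 6·x - 5, 2·x^2 - 4·y]].
At the point, J = [[30.000, -0.250], [0.000, 16.500]] (det J = 495.000).
Solving J·Δ = −F gives Δ = (-1.081, 0.318).
Then the next iterate is (x, y)₁ = (1.419, -0.682).

(1.419, -0.682)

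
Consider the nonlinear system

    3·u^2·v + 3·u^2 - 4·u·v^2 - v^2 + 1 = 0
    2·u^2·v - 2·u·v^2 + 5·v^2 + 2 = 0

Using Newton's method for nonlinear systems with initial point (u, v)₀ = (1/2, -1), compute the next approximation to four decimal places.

At (1/2, -1): F = (-2.0000, 5.5000).
Jacobian J = [[6·u·v + 6·u - 4·v^2, 3·u^2 - 8·u·v - 2·v], [4·u·v - 2·v^2, 2·u^2 - 4·u·v + 10·v]].
At the point, J = [[-4.0000, 6.7500], [-4.0000, -7.5000]] (det J = 57.0000).
Solving J·Δ = −F gives Δ = (0.3882, 0.5263).
Then the next iterate is (u, v)₁ = (0.8882, -0.4737).

(0.8882, -0.4737)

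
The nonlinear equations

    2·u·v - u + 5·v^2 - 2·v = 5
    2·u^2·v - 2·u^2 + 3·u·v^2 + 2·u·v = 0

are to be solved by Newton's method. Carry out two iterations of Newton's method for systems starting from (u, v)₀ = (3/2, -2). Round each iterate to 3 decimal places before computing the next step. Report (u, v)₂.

At (3/2, -2): F = (11.500, -1.500).
Jacobian J = [[2·v - 1, 2·u + 10·v - 2], [4·u·v - 4·u + 3·v^2 + 2·v, 2·u^2 + 6·u·v + 2·u]].
At the point, J = [[-5.000, -19.000], [-10.000, -10.500]] (det J = -137.500).
Solving J·Δ = −F gives Δ = (-1.085, 0.891).
Then the next iterate is (u, v)₁ = (0.415, -1.109).
Round to (0.415, -1.109) and repeat: F = (2.03193, -0.11571), J = [[-3.218, -12.260], [-2.02930, -1.58696]].
Δ = (-0.235, 0.227), so (u, v)₂ = (0.180, -0.882).

(0.180, -0.882)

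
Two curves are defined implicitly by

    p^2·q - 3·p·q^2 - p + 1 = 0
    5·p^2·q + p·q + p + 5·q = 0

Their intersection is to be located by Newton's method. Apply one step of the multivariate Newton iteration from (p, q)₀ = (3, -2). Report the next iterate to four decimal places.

(1.8261, -1.4077)

At (3, -2): F = (-56.0000, -103.0000).
Jacobian J = [[2·p·q - 3·q^2 - 1, p^2 - 6·p·q], [10·p·q + q + 1, 5·p^2 + p + 5]].
At the point, J = [[-25.0000, 45.0000], [-61.0000, 53.0000]] (det J = 1420.0000).
Solving J·Δ = −F gives Δ = (-1.1739, 0.5923).
Then the next iterate is (p, q)₁ = (1.8261, -1.4077).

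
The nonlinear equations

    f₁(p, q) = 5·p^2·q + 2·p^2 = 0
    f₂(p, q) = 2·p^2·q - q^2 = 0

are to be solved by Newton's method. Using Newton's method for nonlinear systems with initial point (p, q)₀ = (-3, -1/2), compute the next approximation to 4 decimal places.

(-1.4472, -0.5035)

At (-3, -1/2): F = (-4.5000, -9.2500).
Jacobian J = [[10·p·q + 4·p, 5·p^2], [4·p·q, 2·p^2 - 2·q]].
At the point, J = [[3.0000, 45.0000], [6.0000, 19.0000]] (det J = -213.0000).
Solving J·Δ = −F gives Δ = (1.5528, -0.0035).
Then the next iterate is (p, q)₁ = (-1.4472, -0.5035).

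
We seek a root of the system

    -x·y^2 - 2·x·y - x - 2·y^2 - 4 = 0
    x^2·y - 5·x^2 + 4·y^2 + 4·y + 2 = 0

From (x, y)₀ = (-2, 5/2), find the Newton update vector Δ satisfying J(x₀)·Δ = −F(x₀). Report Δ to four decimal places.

(0.3029, -1.0725)

At (-2, 5/2): F = (8.0000, 27.0000).
Jacobian J = [[-y^2 - 2·y - 1, -2·x·y - 2·x - 4·y], [2·x·y - 10·x, x^2 + 8·y + 4]].
At the point, J = [[-12.2500, 4.0000], [10.0000, 28.0000]] (det J = -383.0000).
Solving J·Δ = −F gives Δ = (0.3029, -1.0725).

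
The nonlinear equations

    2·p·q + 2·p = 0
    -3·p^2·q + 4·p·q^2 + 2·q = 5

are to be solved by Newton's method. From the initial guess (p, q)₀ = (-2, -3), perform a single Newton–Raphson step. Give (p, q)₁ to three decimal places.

(-1.237, -1.763)

At (-2, -3): F = (8.000, -47.000).
Jacobian J = [[2·q + 2, 2·p], [-6·p·q + 4·q^2, -3·p^2 + 8·p·q + 2]].
At the point, J = [[-4.000, -4.000], [0.000, 38.000]] (det J = -152.000).
Solving J·Δ = −F gives Δ = (0.763, 1.237).
Then the next iterate is (p, q)₁ = (-1.237, -1.763).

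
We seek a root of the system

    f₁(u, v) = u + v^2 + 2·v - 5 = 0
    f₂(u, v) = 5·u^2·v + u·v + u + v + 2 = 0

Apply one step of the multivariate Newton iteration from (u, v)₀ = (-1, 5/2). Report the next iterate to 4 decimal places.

(-0.5611, 1.6873)

At (-1, 5/2): F = (5.2500, 13.5000).
Jacobian J = [[1, 2·v + 2], [10·u·v + v + 1, 5·u^2 + u + 1]].
At the point, J = [[1.0000, 7.0000], [-21.5000, 5.0000]] (det J = 155.5000).
Solving J·Δ = −F gives Δ = (0.4389, -0.8127).
Then the next iterate is (u, v)₁ = (-0.5611, 1.6873).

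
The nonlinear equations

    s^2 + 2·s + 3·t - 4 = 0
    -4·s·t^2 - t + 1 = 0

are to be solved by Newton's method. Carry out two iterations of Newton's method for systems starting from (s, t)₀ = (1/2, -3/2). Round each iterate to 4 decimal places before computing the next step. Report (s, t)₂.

(0.9513, 0.4216)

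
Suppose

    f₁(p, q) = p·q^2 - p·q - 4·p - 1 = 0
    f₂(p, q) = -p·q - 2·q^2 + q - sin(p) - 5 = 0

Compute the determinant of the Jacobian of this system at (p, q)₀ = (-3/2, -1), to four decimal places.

J = [[q^2 - q - 4, 2·p·q - p], [-q - cos(p), -p - 4·q + 1]].
At the point, J = [[-2.0000, 4.5000], [0.929263, 6.5000]].
det J = -17.1817.

-17.1817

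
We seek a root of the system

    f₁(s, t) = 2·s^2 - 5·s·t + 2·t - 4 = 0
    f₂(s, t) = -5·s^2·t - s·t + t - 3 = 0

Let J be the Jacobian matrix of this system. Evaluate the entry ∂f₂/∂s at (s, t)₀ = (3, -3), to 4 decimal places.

93.0000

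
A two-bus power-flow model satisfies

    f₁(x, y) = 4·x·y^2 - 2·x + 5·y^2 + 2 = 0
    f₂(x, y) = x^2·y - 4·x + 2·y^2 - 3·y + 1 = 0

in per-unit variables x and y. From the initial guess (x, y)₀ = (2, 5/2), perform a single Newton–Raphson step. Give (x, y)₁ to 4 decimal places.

At (2, 5/2): F = (79.2500, 8.0000).
Jacobian J = [[4·y^2 - 2, 8·x·y + 10·y], [2·x·y - 4, x^2 + 4·y - 3]].
At the point, J = [[23.0000, 65.0000], [6.0000, 11.0000]] (det J = -137.0000).
Solving J·Δ = −F gives Δ = (2.5675, -2.1277).
Then the next iterate is (x, y)₁ = (4.5675, 0.3723).

(4.5675, 0.3723)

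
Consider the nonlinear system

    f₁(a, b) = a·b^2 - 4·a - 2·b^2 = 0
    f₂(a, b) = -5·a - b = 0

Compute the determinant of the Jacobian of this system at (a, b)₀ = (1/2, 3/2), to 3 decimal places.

J = [[b^2 - 4, 2·a·b - 4·b], [-5, -1]].
At the point, J = [[-1.750, -4.500], [-5.000, -1.000]].
det J = -20.750.

-20.750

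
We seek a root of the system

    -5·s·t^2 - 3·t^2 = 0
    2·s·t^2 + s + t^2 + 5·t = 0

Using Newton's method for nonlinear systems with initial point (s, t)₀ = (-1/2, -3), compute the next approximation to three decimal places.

(-0.415, -0.223)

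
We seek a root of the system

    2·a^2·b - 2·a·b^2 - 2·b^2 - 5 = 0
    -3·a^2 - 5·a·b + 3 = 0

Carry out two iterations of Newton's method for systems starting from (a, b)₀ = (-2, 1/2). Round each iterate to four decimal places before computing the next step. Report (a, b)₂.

(-1.7436, 0.7019)

At (-2, 1/2): F = (-0.5000, -4.0000).
Jacobian J = [[4·a·b - 2·b^2, 2·a^2 - 4·a·b - 4·b], [-6·a - 5·b, -5·a]].
At the point, J = [[-4.5000, 10.0000], [9.5000, 10.0000]] (det J = -140.0000).
Solving J·Δ = −F gives Δ = (0.2500, 0.1625).
Then the next iterate is (a, b)₁ = (-1.7500, 0.6625).
Round to (-1.7500, 0.6625) and repeat: F = (-0.283828, -0.390625), J = [[-5.515313, 8.1125], [7.1875, 8.7500]].
Δ = (0.0064, 0.0394), so (a, b)₂ = (-1.7436, 0.7019).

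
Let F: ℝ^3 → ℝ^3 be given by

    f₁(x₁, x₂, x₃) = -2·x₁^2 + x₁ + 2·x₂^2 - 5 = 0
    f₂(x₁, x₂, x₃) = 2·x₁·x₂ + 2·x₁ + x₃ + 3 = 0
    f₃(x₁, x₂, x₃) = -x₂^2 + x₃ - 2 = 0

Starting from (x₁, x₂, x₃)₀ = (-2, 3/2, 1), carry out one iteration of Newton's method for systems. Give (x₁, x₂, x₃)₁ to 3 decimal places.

(-1.308, 2.212, 6.385)

At (-2, 3/2, 1): F = (-10.500, -6.000, -3.250).
Jacobian J = [[-4·x₁ + 1, 4·x₂, 0], [2·x₂ + 2, 2·x₁, 1], [0, -2·x₂, 1]].
At the point, J = [[9.000, 6.000, 0.000], [5.000, -4.000, 1.000], [0.000, -3.000, 1.000]] (det J = -39.000).
Solving J·Δ = −F gives Δ = (0.692, 0.712, 5.385).
Then the next iterate is (x₁, x₂, x₃)₁ = (-1.308, 2.212, 6.385).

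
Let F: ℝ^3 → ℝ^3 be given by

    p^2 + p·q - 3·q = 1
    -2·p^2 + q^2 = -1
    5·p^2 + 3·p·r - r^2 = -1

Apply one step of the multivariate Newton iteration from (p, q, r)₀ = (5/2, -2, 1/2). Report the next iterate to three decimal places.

At (5/2, -2, 1/2): F = (6.250, -7.500, 35.750).
Jacobian J = [[2·p + q, p - 3, 0], [-4·p, 2·q, 0], [10·p + 3·r, 0, 3·p - 2·r]].
At the point, J = [[3.000, -0.500, 0.000], [-10.000, -4.000, 0.000], [26.500, 0.000, 6.500]] (det J = -110.500).
Solving J·Δ = −F gives Δ = (-1.691, 2.353, 1.395).
Then the next iterate is (p, q, r)₁ = (0.809, 0.353, 1.895).

(0.809, 0.353, 1.895)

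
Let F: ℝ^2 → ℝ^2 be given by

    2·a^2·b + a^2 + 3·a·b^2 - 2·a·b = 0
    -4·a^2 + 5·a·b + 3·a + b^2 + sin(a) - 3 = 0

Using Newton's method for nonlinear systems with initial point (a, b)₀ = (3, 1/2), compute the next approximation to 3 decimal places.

(1.761, 0.372)

At (3, 1/2): F = (17.250, -22.10888).
Jacobian J = [[4·a·b + 2·a + 3·b^2 - 2·b, 2·a^2 + 6·a·b - 2·a], [-8·a + 5·b + cos(a) + 3, 5·a + 2·b]].
At the point, J = [[11.750, 21.000], [-19.48999, 16.000]] (det J = 597.28984).
Solving J·Δ = −F gives Δ = (-1.239, -0.128).
Then the next iterate is (a, b)₁ = (1.761, 0.372).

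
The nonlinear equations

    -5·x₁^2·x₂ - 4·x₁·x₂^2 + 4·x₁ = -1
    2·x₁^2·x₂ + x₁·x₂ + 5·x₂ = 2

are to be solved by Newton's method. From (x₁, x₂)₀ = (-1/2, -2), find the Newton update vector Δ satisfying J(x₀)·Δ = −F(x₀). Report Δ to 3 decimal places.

(-0.694, 2.678)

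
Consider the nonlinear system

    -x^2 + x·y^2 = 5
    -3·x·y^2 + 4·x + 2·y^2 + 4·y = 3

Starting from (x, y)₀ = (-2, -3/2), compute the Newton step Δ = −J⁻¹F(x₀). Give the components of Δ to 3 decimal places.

At (-2, -3/2): F = (-13.500, 1.000).
Jacobian J = [[-2·x + y^2, 2·x·y], [-3·y^2 + 4, -6·x·y + 4·y + 4]].
At the point, J = [[6.250, 6.000], [-2.750, -20.000]] (det J = -108.500).
Solving J·Δ = −F gives Δ = (2.433, -0.285).

(2.433, -0.285)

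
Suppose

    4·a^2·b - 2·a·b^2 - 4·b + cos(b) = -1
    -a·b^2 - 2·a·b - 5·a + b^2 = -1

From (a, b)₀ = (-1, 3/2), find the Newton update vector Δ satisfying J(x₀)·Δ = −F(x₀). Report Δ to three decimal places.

(-0.285, -2.052)

At (-1, 3/2): F = (5.57074, 13.500).
Jacobian J = [[8·a·b - 2·b^2, 4·a^2 - 4·a·b - sin(b) - 4], [-b^2 - 2·b - 5, -2·a·b - 2·a + 2·b]].
At the point, J = [[-16.500, 5.00251], [-10.250, 8.000]] (det J = -80.72432).
Solving J·Δ = −F gives Δ = (-0.285, -2.052).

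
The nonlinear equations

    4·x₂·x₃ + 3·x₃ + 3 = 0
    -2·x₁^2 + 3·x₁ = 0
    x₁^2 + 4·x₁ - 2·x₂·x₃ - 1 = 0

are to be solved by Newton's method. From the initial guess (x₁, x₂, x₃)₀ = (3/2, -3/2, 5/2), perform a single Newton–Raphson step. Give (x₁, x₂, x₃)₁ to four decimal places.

(1.5000, -3.5500, -5.8333)

At (3/2, -3/2, 5/2): F = (-4.5000, 0.0000, 14.7500).
Jacobian J = [[0, 4·x₃, 4·x₂ + 3], [-4·x₁ + 3, 0, 0], [2·x₁ + 4, -2·x₃, -2·x₂]].
At the point, J = [[0.0000, 10.0000, -3.0000], [-3.0000, 0.0000, 0.0000], [7.0000, -5.0000, 3.0000]] (det J = 45.0000).
Solving J·Δ = −F gives Δ = (0.0000, -2.0500, -8.3333).
Then the next iterate is (x₁, x₂, x₃)₁ = (1.5000, -3.5500, -5.8333).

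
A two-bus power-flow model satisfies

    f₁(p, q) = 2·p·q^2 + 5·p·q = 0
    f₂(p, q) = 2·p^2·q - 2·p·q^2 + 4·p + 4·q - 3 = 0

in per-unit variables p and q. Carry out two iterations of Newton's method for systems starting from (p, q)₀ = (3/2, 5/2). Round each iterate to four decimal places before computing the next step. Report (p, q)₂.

At (3/2, 5/2): F = (37.5000, 5.5000).
Jacobian J = [[2·q^2 + 5·q, 4·p·q + 5·p], [4·p·q - 2·q^2 + 4, 2·p^2 - 4·p·q + 4]].
At the point, J = [[25.0000, 22.5000], [6.5000, -6.5000]] (det J = -308.7500).
Solving J·Δ = −F gives Δ = (-1.1903, -0.3441).
Then the next iterate is (p, q)₁ = (0.3097, 2.1559).
Round to (0.3097, 2.1559) and repeat: F = (6.217323, 4.397050), J = [[20.075310, 4.219229], [-2.625081, 1.521099]].
Δ = (0.2186, -2.5135), so (p, q)₂ = (0.5283, -0.3576).

(0.5283, -0.3576)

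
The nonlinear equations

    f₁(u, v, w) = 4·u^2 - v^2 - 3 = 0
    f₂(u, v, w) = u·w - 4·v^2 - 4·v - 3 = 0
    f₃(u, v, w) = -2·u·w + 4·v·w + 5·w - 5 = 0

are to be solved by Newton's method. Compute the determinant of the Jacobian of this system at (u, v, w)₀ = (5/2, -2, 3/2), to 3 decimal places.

-2202.000

J = [[8·u, -2·v, 0], [w, -8·v - 4, u], [-2·w, 4·w, -2·u + 4·v + 5]].
At the point, J = [[20.000, 4.000, 0.000], [1.500, 12.000, 2.500], [-3.000, 6.000, -8.000]].
det J = -2202.000.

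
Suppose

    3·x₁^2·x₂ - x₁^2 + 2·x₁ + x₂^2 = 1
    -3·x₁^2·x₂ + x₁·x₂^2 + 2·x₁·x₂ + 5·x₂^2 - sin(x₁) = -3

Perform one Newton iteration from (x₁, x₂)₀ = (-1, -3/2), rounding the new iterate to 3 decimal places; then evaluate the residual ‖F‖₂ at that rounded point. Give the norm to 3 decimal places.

6.636

At (-1, -3/2): F = (-6.250, 20.34147).
Jacobian J = [[6·x₁·x₂ - 2·x₁ + 2, 3·x₁^2 + 2·x₂], [-6·x₁·x₂ + x₂^2 + 2·x₂ - cos(x₁), -3·x₁^2 + 2·x₁·x₂ + 2·x₁ + 10·x₂]].
At the point, J = [[13.000, 0.000], [-10.29030, -17.000]] (det J = -221.000).
Solving J·Δ = −F gives Δ = (0.481, 0.906).
Then the next iterate is (x₁, x₂)₁ = (-0.519, -0.594).
Re-evaluating at (-0.519, -0.594): F = (-2.43453, 6.17364), so ‖F‖₂ = 6.636.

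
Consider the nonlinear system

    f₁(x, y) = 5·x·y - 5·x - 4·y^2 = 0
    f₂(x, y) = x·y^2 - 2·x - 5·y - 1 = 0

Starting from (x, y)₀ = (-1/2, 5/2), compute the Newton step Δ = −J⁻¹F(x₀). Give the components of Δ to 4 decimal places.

At (-1/2, 5/2): F = (-28.7500, -15.6250).
Jacobian J = [[5·y - 5, 5·x - 8·y], [y^2 - 2, 2·x·y - 5]].
At the point, J = [[7.5000, -22.5000], [4.2500, -7.5000]] (det J = 39.3750).
Solving J·Δ = −F gives Δ = (3.4524, -0.1270).

(3.4524, -0.1270)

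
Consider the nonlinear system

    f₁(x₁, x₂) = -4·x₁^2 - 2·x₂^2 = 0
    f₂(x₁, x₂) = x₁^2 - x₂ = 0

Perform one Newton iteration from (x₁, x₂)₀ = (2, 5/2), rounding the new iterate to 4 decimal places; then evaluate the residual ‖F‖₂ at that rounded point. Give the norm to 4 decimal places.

At (2, 5/2): F = (-28.5000, 1.5000).
Jacobian J = [[-8·x₁, -4·x₂], [2·x₁, -1]].
At the point, J = [[-16.0000, -10.0000], [4.0000, -1.0000]] (det J = 56.0000).
Solving J·Δ = −F gives Δ = (-0.7768, -1.6071).
Then the next iterate is (x₁, x₂)₁ = (1.2232, 0.8929).
Re-evaluating at (1.2232, 0.8929): F = (-7.579414, 0.603318), so ‖F‖₂ = 7.6034.

7.6034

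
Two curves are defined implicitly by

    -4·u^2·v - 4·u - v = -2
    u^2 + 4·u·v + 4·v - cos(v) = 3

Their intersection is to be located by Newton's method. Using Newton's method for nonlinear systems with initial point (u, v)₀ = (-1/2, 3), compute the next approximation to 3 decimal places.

At (-1/2, 3): F = (-2.000, 4.23999).
Jacobian J = [[-8·u·v - 4, -4·u^2 - 1], [2·u + 4·v, 4·u + sin(v) + 4]].
At the point, J = [[8.000, -2.000], [11.000, 2.14112]] (det J = 39.12896).
Solving J·Δ = −F gives Δ = (-0.107, -1.429).
Then the next iterate is (u, v)₁ = (-0.607, 1.571).

(-0.607, 1.571)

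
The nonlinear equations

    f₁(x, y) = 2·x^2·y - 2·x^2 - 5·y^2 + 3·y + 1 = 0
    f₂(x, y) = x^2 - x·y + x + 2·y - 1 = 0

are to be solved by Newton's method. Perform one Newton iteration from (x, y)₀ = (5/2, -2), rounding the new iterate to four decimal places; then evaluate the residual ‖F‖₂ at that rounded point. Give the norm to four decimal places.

At (5/2, -2): F = (-62.5000, 8.7500).
Jacobian J = [[4·x·y - 4·x, 2·x^2 - 10·y + 3], [2·x - y + 1, -x + 2]].
At the point, J = [[-30.0000, 35.5000], [8.0000, -0.5000]] (det J = -269.0000).
Solving J·Δ = −F gives Δ = (-1.0386, 0.8829).
Then the next iterate is (x, y)₁ = (1.4614, -1.1171).
Re-evaluating at (1.4614, -1.1171): F = (-17.633800, 1.995420), so ‖F‖₂ = 17.7463.

17.7463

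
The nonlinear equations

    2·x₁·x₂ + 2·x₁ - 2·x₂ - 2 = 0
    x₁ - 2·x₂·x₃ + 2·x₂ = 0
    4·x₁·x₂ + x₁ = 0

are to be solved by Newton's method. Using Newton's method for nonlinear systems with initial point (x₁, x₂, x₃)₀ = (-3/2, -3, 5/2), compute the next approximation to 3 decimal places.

(-0.774, -1.581, 1.839)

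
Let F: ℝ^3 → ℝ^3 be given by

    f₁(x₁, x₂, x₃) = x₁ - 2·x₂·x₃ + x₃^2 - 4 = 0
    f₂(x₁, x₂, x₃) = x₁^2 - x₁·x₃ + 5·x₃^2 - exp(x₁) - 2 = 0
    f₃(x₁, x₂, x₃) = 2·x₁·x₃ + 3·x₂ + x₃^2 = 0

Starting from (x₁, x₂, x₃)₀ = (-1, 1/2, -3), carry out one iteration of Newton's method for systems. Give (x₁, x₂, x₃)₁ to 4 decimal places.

At (-1, 1/2, -3): F = (7.0000, 40.632121, 16.5000).
Jacobian J = [[1, -2·x₃, -2·x₂ + 2·x₃], [2·x₁ - x₃ - exp(x₁), 0, -x₁ + 10·x₃], [2·x₃, 3, 2·x₁ + 2·x₃]].
At the point, J = [[1.0000, 6.0000, -7.0000], [0.632121, 0.0000, -29.0000], [-6.0000, 3.0000, -8.0000]] (det J = 1148.067255).
Solving J·Δ = −F gives Δ = (1.0147, 0.3246, 1.4232).
Then the next iterate is (x₁, x₂, x₃)₁ = (0.0147, 0.8246, -1.5768).

(0.0147, 0.8246, -1.5768)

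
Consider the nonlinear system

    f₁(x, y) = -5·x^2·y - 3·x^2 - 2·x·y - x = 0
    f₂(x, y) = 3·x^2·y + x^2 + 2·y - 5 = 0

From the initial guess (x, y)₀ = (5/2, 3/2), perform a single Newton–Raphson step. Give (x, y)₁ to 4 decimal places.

(0.2457, 2.9274)

At (5/2, 3/2): F = (-75.6250, 32.3750).
Jacobian J = [[-10·x·y - 6·x - 2·y - 1, -5·x^2 - 2·x], [6·x·y + 2·x, 3·x^2 + 2]].
At the point, J = [[-56.5000, -36.2500], [27.5000, 20.7500]] (det J = -175.5000).
Solving J·Δ = −F gives Δ = (-2.2543, 1.4274).
Then the next iterate is (x, y)₁ = (0.2457, 2.9274).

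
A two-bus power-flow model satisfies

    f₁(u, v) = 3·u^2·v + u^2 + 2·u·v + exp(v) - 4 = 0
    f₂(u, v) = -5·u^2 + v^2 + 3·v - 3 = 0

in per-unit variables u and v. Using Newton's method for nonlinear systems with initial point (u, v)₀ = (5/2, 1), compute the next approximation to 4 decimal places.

(1.2764, 0.9320)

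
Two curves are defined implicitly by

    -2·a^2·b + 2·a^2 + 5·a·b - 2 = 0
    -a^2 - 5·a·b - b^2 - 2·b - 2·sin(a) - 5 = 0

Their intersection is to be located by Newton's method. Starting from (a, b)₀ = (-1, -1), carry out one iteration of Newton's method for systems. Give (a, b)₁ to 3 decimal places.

At (-1, -1): F = (7.000, -8.31706).
Jacobian J = [[-4·a·b + 4·a + 5·b, -2·a^2 + 5·a], [-2·a - 5·b - 2·cos(a), -5·a - 2·b - 2]].
At the point, J = [[-13.000, -7.000], [5.91940, 5.000]] (det J = -23.56423).
Solving J·Δ = −F gives Δ = (-0.985, 2.830).
Then the next iterate is (a, b)₁ = (-1.985, 1.830).

(-1.985, 1.830)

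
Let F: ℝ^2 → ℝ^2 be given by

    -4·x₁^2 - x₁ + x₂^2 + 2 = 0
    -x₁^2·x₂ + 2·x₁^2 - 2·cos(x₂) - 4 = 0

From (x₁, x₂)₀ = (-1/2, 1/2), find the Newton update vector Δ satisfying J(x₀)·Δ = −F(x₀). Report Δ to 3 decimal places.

At (-1/2, 1/2): F = (1.750, -5.38017).
Jacobian J = [[-8·x₁ - 1, 2·x₂], [-2·x₁·x₂ + 4·x₁, -x₁^2 + 2·sin(x₂)]].
At the point, J = [[3.000, 1.000], [-1.500, 0.70885]] (det J = 3.62655).
Solving J·Δ = −F gives Δ = (-1.826, 3.727).

(-1.826, 3.727)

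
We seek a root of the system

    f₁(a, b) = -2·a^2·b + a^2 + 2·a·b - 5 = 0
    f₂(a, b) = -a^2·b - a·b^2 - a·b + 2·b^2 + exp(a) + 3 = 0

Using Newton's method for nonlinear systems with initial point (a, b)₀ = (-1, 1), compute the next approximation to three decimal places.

At (-1, 1): F = (-8.000, 6.36788).
Jacobian J = [[-4·a·b + 2·a + 2·b, -2·a^2 + 2·a], [-2·a·b - b^2 - b + exp(a), -a^2 - 2·a·b - a + 4·b]].
At the point, J = [[4.000, -4.000], [0.36788, 6.000]] (det J = 25.47152).
Solving J·Δ = −F gives Δ = (0.884, -1.116).
Then the next iterate is (a, b)₁ = (-0.116, -0.116).

(-0.116, -0.116)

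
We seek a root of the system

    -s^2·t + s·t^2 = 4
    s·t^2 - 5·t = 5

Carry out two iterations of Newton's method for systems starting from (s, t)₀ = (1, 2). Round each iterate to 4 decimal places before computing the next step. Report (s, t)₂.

At (1, 2): F = (-2.0000, -11.0000).
Jacobian J = [[-2·s·t + t^2, -s^2 + 2·s·t], [t^2, 2·s·t - 5]].
At the point, J = [[0.0000, 3.0000], [4.0000, -1.0000]] (det J = -12.0000).
Solving J·Δ = −F gives Δ = (2.9167, 0.6667).
Then the next iterate is (s, t)₁ = (3.9167, 2.6667).
Round to (3.9167, 2.6667) and repeat: F = (-17.055830, 9.519285), J = [[-13.778039, 5.548789], [7.111289, 15.889328]].
Δ = (-1.2533, -0.0382), so (s, t)₂ = (2.6634, 2.6285).

(2.6634, 2.6285)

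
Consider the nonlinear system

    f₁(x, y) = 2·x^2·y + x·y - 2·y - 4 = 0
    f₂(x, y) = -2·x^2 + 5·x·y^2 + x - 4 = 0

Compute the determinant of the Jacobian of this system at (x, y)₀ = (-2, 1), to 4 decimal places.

84.0000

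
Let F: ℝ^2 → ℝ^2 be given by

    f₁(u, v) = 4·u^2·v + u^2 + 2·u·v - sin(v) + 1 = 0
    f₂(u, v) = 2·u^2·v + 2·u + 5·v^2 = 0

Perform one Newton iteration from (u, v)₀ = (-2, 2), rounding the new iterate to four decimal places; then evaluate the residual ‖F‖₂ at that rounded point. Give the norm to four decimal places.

At (-2, 2): F = (28.090703, 32.0000).
Jacobian J = [[8·u·v + 2·u + 2·v, 4·u^2 + 2·u - cos(v)], [4·u·v + 2, 2·u^2 + 10·v]].
At the point, J = [[-32.0000, 12.416147], [-14.0000, 28.0000]] (det J = -722.173944).
Solving J·Δ = −F gives Δ = (0.5390, -0.8734).
Then the next iterate is (u, v)₁ = (-1.4610, 1.1266).
Re-evaluating at (-1.4610, 1.1266): F = (8.558645, 8.233641), so ‖F‖₂ = 11.8762.

11.8762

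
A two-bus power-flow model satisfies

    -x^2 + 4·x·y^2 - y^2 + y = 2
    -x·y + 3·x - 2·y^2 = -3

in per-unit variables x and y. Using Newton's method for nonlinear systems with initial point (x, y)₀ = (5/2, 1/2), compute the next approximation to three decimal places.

At (5/2, 1/2): F = (-5.500, 8.750).
Jacobian J = [[-2·x + 4·y^2, 8·x·y - 2·y + 1], [-y + 3, -x - 4·y]].
At the point, J = [[-4.000, 10.000], [2.500, -4.500]] (det J = -7.000).
Solving J·Δ = −F gives Δ = (-8.964, -3.036).
Then the next iterate is (x, y)₁ = (-6.464, -2.536).

(-6.464, -2.536)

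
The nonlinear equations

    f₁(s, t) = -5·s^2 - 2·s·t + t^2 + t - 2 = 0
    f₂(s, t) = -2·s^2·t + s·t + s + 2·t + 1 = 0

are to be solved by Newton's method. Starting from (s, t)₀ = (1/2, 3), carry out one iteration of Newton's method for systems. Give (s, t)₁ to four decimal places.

(-2.8500, -4.1000)

At (1/2, 3): F = (5.7500, 7.5000).
Jacobian J = [[-10·s - 2·t, -2·s + 2·t + 1], [-4·s·t + t + 1, -2·s^2 + s + 2]].
At the point, J = [[-11.0000, 6.0000], [-2.0000, 2.0000]] (det J = -10.0000).
Solving J·Δ = −F gives Δ = (-3.3500, -7.1000).
Then the next iterate is (s, t)₁ = (-2.8500, -4.1000).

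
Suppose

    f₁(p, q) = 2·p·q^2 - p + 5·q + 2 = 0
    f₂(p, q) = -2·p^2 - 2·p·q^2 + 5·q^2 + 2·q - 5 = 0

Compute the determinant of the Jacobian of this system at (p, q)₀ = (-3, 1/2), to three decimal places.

5.000

J = [[2·q^2 - 1, 4·p·q + 5], [-4·p - 2·q^2, -4·p·q + 10·q + 2]].
At the point, J = [[-0.500, -1.000], [11.500, 13.000]].
det J = 5.000.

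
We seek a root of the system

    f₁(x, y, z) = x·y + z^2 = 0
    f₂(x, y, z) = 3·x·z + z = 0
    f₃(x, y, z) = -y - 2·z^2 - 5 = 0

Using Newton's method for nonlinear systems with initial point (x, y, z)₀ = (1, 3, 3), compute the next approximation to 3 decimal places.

(0.758, 6.455, 0.545)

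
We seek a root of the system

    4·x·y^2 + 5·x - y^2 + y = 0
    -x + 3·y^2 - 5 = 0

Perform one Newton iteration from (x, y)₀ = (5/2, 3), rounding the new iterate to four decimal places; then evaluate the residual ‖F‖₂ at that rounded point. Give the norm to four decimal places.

30.1767

At (5/2, 3): F = (96.5000, 19.5000).
Jacobian J = [[4·y^2 + 5, 8·x·y - 2·y + 1], [-1, 6·y]].
At the point, J = [[41.0000, 55.0000], [-1.0000, 18.0000]] (det J = 793.0000).
Solving J·Δ = −F gives Δ = (-0.8380, -1.1299).
Then the next iterate is (x, y)₁ = (1.6620, 1.8701).
Re-evaluating at (1.6620, 1.8701): F = (29.932704, 3.829822), so ‖F‖₂ = 30.1767.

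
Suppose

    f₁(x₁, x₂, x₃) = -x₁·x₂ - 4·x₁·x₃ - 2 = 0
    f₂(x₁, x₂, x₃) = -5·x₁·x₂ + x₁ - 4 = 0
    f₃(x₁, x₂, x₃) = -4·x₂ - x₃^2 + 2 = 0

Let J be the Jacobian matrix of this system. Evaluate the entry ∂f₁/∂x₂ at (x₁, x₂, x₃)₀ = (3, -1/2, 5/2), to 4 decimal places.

-3.0000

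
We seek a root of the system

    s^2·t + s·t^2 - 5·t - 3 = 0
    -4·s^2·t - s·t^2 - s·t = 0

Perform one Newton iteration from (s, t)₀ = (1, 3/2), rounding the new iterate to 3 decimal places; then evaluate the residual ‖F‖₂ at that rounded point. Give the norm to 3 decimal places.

14.945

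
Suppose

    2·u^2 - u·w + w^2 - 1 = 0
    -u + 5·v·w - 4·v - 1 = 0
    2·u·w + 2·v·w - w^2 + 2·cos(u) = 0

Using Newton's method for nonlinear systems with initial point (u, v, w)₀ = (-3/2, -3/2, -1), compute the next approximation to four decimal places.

At (-3/2, -3/2, -1): F = (3.0000, 14.0000, 5.141474).
Jacobian J = [[4·u - w, 0, -u + 2·w], [-1, 5·w - 4, 5·v], [2·w - 2·sin(u), 2·w, 2·u + 2·v - 2·w]].
At the point, J = [[-5.0000, 0.0000, -0.5000], [-1.0000, -9.0000, -7.5000], [-0.005010, -2.0000, -4.0000]] (det J = -105.977455).
Solving J·Δ = −F gives Δ = (0.5083, 0.7345, 0.9175).
Then the next iterate is (u, v, w)₁ = (-0.9917, -0.7655, -0.0825).

(-0.9917, -0.7655, -0.0825)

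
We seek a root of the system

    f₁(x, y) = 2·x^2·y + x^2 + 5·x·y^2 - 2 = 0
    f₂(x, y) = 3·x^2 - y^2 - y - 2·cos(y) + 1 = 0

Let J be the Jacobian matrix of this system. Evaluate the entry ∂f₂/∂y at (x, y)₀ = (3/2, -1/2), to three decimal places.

∂f₂/∂y = -2·y + 2·sin(y) - 1.
At (3/2, -1/2) this is -0.959.

-0.959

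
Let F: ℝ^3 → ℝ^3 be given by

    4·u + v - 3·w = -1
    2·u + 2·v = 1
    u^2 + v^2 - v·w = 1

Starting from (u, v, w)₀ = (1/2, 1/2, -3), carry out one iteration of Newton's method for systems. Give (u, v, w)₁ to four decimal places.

(-0.3571, 0.8571, 0.1429)

At (1/2, 1/2, -3): F = (12.5000, 1.0000, 1.0000).
Jacobian J = [[4, 1, -3], [2, 2, 0], [2·u, 2·v - w, -v]].
At the point, J = [[4.0000, 1.0000, -3.0000], [2.0000, 2.0000, 0.0000], [1.0000, 4.0000, -0.5000]] (det J = -21.0000).
Solving J·Δ = −F gives Δ = (-0.8571, 0.3571, 3.1429).
Then the next iterate is (u, v, w)₁ = (-0.3571, 0.8571, 0.1429).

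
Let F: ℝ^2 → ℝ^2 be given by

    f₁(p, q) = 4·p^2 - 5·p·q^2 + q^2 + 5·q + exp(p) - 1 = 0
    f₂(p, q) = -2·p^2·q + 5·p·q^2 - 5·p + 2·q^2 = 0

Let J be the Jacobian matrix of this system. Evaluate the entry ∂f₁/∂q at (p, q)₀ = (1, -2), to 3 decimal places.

21.000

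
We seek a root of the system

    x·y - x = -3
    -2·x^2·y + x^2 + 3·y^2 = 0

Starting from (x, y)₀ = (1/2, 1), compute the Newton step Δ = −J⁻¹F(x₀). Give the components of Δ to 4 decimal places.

At (1/2, 1): F = (3.0000, 2.7500).
Jacobian J = [[y - 1, x], [-4·x·y + 2·x, -2·x^2 + 6·y]].
At the point, J = [[0.0000, 0.5000], [-1.0000, 5.5000]] (det J = 0.5000).
Solving J·Δ = −F gives Δ = (-30.2500, -6.0000).

(-30.2500, -6.0000)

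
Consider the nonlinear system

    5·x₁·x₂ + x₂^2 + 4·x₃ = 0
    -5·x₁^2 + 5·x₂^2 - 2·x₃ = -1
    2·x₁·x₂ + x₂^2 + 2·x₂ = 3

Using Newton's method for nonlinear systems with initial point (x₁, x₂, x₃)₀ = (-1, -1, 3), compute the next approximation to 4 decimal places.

(-1.8333, -1.1667, -2.8333)

At (-1, -1, 3): F = (18.0000, -5.0000, -2.0000).
Jacobian J = [[5·x₂, 5·x₁ + 2·x₂, 4], [-10·x₁, 10·x₂, -2], [2·x₂, 2·x₁ + 2·x₂ + 2, 0]].
At the point, J = [[-5.0000, -7.0000, 4.0000], [10.0000, -10.0000, -2.0000], [-2.0000, -2.0000, 0.0000]] (det J = -168.0000).
Solving J·Δ = −F gives Δ = (-0.8333, -0.1667, -5.8333).
Then the next iterate is (x₁, x₂, x₃)₁ = (-1.8333, -1.1667, -2.8333).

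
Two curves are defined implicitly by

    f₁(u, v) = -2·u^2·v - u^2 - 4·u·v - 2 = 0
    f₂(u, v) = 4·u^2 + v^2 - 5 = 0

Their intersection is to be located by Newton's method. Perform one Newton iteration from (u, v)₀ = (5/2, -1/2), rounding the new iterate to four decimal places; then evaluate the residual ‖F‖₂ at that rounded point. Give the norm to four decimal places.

At (5/2, -1/2): F = (3.0000, 20.2500).
Jacobian J = [[-4·u·v - 2·u - 4·v, -2·u^2 - 4·u], [8·u, 2·v]].
At the point, J = [[2.0000, -22.5000], [20.0000, -1.0000]] (det J = 448.0000).
Solving J·Δ = −F gives Δ = (-1.0103, 0.0435).
Then the next iterate is (u, v)₁ = (1.4897, -0.4565).
Re-evaluating at (1.4897, -0.4565): F = (0.527121, 4.085217), so ‖F‖₂ = 4.1191.

4.1191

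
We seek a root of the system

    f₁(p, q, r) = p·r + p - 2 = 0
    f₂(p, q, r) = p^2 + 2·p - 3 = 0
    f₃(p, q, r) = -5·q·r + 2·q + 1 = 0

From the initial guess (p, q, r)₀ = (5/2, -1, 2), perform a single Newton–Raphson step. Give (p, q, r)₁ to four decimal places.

At (5/2, -1, 2): F = (5.5000, 8.2500, 9.0000).
Jacobian J = [[r + 1, 0, p], [2·p + 2, 0, 0], [0, -5·r + 2, -5·q]].
At the point, J = [[3.0000, 0.0000, 2.5000], [7.0000, 0.0000, 0.0000], [0.0000, -8.0000, 5.0000]] (det J = -140.0000).
Solving J·Δ = −F gives Δ = (-1.1786, 0.6339, -0.7857).
Then the next iterate is (p, q, r)₁ = (1.3214, -0.3661, 1.2143).

(1.3214, -0.3661, 1.2143)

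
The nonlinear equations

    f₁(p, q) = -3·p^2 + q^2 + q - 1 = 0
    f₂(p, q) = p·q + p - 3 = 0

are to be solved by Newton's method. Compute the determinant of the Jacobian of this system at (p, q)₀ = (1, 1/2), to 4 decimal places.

-9.0000

J = [[-6·p, 2·q + 1], [q + 1, p]].
At the point, J = [[-6.0000, 2.0000], [1.5000, 1.0000]].
det J = -9.0000.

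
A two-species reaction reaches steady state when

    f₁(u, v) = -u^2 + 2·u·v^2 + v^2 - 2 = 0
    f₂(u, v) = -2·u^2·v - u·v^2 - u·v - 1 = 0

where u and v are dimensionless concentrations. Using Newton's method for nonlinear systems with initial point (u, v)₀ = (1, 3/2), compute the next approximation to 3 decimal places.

(0.351, 1.264)

At (1, 3/2): F = (3.750, -7.750).
Jacobian J = [[-2·u + 2·v^2, 4·u·v + 2·v], [-4·u·v - v^2 - v, -2·u^2 - 2·u·v - u]].
At the point, J = [[2.500, 9.000], [-9.750, -6.000]] (det J = 72.750).
Solving J·Δ = −F gives Δ = (-0.649, -0.236).
Then the next iterate is (u, v)₁ = (0.351, 1.264).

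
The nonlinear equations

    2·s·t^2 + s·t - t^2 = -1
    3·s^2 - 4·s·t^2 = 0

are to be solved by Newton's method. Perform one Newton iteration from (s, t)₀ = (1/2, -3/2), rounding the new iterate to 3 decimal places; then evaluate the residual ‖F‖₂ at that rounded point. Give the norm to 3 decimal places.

1.151

At (1/2, -3/2): F = (0.250, -3.750).
Jacobian J = [[2·t^2 + t, 4·s·t + s - 2·t], [6·s - 4·t^2, -8·s·t]].
At the point, J = [[3.000, 0.500], [-6.000, 6.000]] (det J = 21.000).
Solving J·Δ = −F gives Δ = (-0.161, 0.464).
Then the next iterate is (s, t)₁ = (0.339, -1.036).
Re-evaluating at (0.339, -1.036): F = (0.30319, -1.11063), so ‖F‖₂ = 1.151.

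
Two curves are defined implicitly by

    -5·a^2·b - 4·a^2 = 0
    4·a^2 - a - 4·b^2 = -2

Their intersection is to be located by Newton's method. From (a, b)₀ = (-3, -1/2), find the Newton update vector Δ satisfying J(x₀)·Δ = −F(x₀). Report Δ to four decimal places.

(1.6033, 0.0207)

At (-3, -1/2): F = (-13.5000, 40.0000).
Jacobian J = [[-10·a·b - 8·a, -5·a^2], [8·a - 1, -8·b]].
At the point, J = [[9.0000, -45.0000], [-25.0000, 4.0000]] (det J = -1089.0000).
Solving J·Δ = −F gives Δ = (1.6033, 0.0207).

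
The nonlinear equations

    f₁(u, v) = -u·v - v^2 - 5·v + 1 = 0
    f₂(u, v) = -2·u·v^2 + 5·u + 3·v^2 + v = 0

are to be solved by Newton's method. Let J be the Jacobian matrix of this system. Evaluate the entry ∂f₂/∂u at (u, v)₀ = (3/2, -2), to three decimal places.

-3.000

∂f₂/∂u = -2·v^2 + 5.
At (3/2, -2) this is -3.000.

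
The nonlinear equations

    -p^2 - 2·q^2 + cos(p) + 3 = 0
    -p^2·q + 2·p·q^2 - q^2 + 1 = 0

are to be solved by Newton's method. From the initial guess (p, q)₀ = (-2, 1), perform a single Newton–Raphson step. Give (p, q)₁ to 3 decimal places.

At (-2, 1): F = (-3.41615, -8.000).
Jacobian J = [[-2·p - sin(p), -4·q], [-2·p·q + 2·q^2, -p^2 + 4·p·q - 2·q]].
At the point, J = [[4.90930, -4.000], [6.000, -14.000]] (det J = -44.73016).
Solving J·Δ = −F gives Δ = (0.354, -0.420).
Then the next iterate is (p, q)₁ = (-1.646, 0.580).

(-1.646, 0.580)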